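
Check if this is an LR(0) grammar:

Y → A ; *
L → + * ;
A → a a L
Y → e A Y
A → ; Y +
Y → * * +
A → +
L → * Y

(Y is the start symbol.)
Yes, the grammar is LR(0)

Augment with Y' → Y and build the canonical LR(0) collection (I0 = CLOSURE({[Y' → . Y]}), then GOTO on every symbol after a dot until no new states appear). It has 23 states:
  I0: { [A → . +], [A → . ; Y +], [A → . a a L], [Y → . * * +], [Y → . A ; *], [Y → . e A Y], [Y' → . Y] }  — shift
  I1: { [Y → * . * +] }  — shift
  I2: { [A → + .] }  — reduce
  I3: { [A → . +], [A → . ; Y +], [A → . a a L], [A → ; . Y +], [Y → . * * +], [Y → . A ; *], [Y → . e A Y] }  — shift
  I4: { [Y → A . ; *] }  — shift
  I5: { [Y' → Y .] }  — accept
  I6: { [A → a . a L] }  — shift
  I7: { [A → . +], [A → . ; Y +], [A → . a a L], [Y → e . A Y] }  — shift
  I8: { [A → . +], [A → . ; Y +], [A → . a a L], [Y → . * * +], [Y → . A ; *], [Y → . e A Y], [Y → e A . Y] }  — shift
  I9: { [Y → e A Y .] }  — reduce
  I10: { [A → a a . L], [L → . * Y], [L → . + * ;] }  — shift
  I11: { [A → . +], [A → . ; Y +], [A → . a a L], [L → * . Y], [Y → . * * +], [Y → . A ; *], [Y → . e A Y] }  — shift
  I12: { [L → + . * ;] }  — shift
  I13: { [A → a a L .] }  — reduce
  I14: { [L → + * . ;] }  — shift
  I15: { [L → + * ; .] }  — reduce
  I16: { [L → * Y .] }  — reduce
  I17: { [Y → A ; . *] }  — shift
  I18: { [Y → A ; * .] }  — reduce
  I19: { [A → ; Y . +] }  — shift
  I20: { [A → ; Y + .] }  — reduce
  I21: { [Y → * * . +] }  — shift
  I22: { [Y → * * + .] }  — reduce

Every state is either a pure shift/goto state or contains exactly one complete item and nothing to shift — no conflicts. The grammar is LR(0).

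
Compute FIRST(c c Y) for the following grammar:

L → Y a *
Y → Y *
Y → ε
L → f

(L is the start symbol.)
To compute FIRST(c c Y), process the symbols left to right:
Symbol c is a terminal. Add 'c' and stop.
FIRST(c c Y) = { 'c' }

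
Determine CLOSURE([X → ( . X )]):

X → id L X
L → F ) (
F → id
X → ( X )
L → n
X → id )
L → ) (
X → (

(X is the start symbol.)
To compute CLOSURE, for each item [A → α.Bβ] where B is a non-terminal, add [B → .γ] for all productions B → γ; repeat for the newly added items until nothing changes.

Start with: [X → ( . X )]
  [X → ( . X )] has the dot before X: add [X → . id L X], [X → . ( X )], [X → . id )], [X → . (]
No further items can be added.

CLOSURE = { [X → ( . X )], [X → . ( X )], [X → . (], [X → . id )], [X → . id L X] }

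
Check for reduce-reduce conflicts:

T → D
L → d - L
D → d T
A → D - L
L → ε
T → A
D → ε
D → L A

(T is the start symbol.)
Augment with T' → T and build the canonical LR(0) collection (I0 = CLOSURE({[T' → . T]}), then GOTO on every symbol after a dot until no new states appear). It has 14 states:
  I0: { [A → . D - L], [D → . L A], [D → . d T], [D → .], [L → . d - L], [L → .], [T → . A], [T → . D], [T' → . T] }  — shift, 2 reduces
  I1: { [T → A .] }  — reduce
  I2: { [A → D . - L], [T → D .] }  — shift, reduce
  I3: { [A → . D - L], [D → . L A], [D → . d T], [D → .], [D → L . A], [L → . d - L], [L → .] }  — shift, 2 reduces
  I4: { [T' → T .] }  — accept
  I5: { [A → . D - L], [D → . L A], [D → . d T], [D → .], [D → d . T], [L → . d - L], [L → .], [L → d . - L], [T → . A], [T → . D] }  — shift, 2 reduces
  I6: { [L → . d - L], [L → .], [L → d - . L] }  — shift, reduce
  I7: { [D → d T .] }  — reduce
  I8: { [L → d - L .] }  — reduce
  I9: { [L → d . - L] }  — shift
  I10: { [D → L A .] }  — reduce
  I11: { [A → D . - L] }  — shift
  I12: { [A → D - . L], [L → . d - L], [L → .] }  — shift, reduce
  I13: { [A → D - L .] }  — reduce

I0 contains complete items [D → .], [L → .] — reduce-reduce conflict.
I3 contains complete items [D → .], [L → .] — reduce-reduce conflict.
I5 contains complete items [D → .], [L → .] — reduce-reduce conflict.

Answer: Yes — I0: [D → .] vs [L → .]; I3: [D → .] vs [L → .]; I5: [D → .] vs [L → .]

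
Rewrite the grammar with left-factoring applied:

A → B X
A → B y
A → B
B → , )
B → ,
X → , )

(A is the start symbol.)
A → B A'
A' → X
A' → y
A' → ε
B → , B'
B' → )
B' → ε
X → , )

Left-factoring transforms A → αβ₁ | αβ₂ into A → αA' and A' → β₁ | β₂
(α is the longest common prefix among the alternatives). Repeat until
no nonterminal has two alternatives with a common prefix.

Round 1: A has alternatives sharing prefix 'B'. Introduce A': A → B A'
  Add: A' → X
  Add: A' → y
  Add: A' → ε

Round 2: B has alternatives sharing prefix ','. Introduce B': B → , B'
  Add: B' → )
  Add: B' → ε

No remaining common prefixes — done.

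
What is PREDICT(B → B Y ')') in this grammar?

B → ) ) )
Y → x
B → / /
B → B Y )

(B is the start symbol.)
{ ')', '/' }

PREDICT(B → B Y ')') = (FIRST(RHS) \ {ε}) ∪ (FOLLOW(B) if ε ∈ FIRST(RHS), i.e. RHS ⇒* ε)
FIRST(B) = { ')', '/' }
FIRST(B Y ')') = { ')', '/' }
ε ∉ FIRST(B Y ')'), so FOLLOW(B) is not added.
PREDICT(B → B Y ')') = { ')', '/' }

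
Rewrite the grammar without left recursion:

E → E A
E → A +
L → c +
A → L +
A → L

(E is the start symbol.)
E is directly left-recursive. The standard transformation for
  A → A α₁ | ... | A α_m | β₁ | ... | β_n
is
  A  → β₁ A' | ... | β_n A'
  A' → α₁ A' | ... | α_m A' | ε

E → A + becomes E → A + E'
E → E A becomes E' → A E'
Add E' → ε

Productions for other non-terminals are unchanged:
  L → c +
  A → L +
  A → L

Resulting grammar:
E → A + E'
E' → A E'
E' → ε
L → c +
A → L +
A → L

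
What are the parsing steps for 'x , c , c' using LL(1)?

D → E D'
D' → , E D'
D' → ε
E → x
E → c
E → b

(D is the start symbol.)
LL(1) parsing maintains a stack (initially the start symbol over $) and the input. At each step: if the stack top is a terminal, match it against the current input token; if it is a non-terminal N, replace it with the RHS of M[N, lookahead] (the unique production whose predict set contains the lookahead).

Stack is shown with the top on the left.

Stack     Input        Action
-----------------------------
D $       x , c , c $  output D → E D'
E D' $    x , c , c $  output E → x
x D' $    x , c , c $  match 'x'
D' $      , c , c $    output D' → , E D'
, E D' $  , c , c $    match ','
E D' $    c , c $      output E → c
c D' $    c , c $      match 'c'
D' $      , c $        output D' → , E D'
, E D' $  , c $        match ','
E D' $    c $          output E → c
c D' $    c $          match 'c'
D' $      $            output D' → ε
$         $            accept

The string is accepted.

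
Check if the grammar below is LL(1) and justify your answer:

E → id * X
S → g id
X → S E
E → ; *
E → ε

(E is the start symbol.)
A grammar is LL(1) if for each non-terminal N with multiple productions, the predict sets of those productions are pairwise disjoint, where PREDICT(N → α) = (FIRST(α) \ {ε}) ∪ (FOLLOW(N) if α ⇒* ε).

Relevant sets:
  FOLLOW(E) = { $ }

For E:
  PREDICT(E → id '*' X) = { 'id' }
  PREDICT(E → ';' '*') = { ';' }
  PREDICT(E → ε) = { $ }
S, X have a single production, so nothing to check there.

All predict sets are disjoint. The grammar IS LL(1).

Answer: Yes, the grammar is LL(1).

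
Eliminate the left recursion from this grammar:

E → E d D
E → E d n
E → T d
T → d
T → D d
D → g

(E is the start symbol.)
E → T d E'
E' → d D E'
E' → d n E'
E' → ε
T → d
T → D d
D → g

E is directly left-recursive. The standard transformation for
  A → A α₁ | ... | A α_m | β₁ | ... | β_n
is
  A  → β₁ A' | ... | β_n A'
  A' → α₁ A' | ... | α_m A' | ε

E → T d becomes E → T d E'
E → E d D becomes E' → d D E'
E → E d n becomes E' → d n E'
Add E' → ε

Productions for other non-terminals are unchanged:
  T → d
  T → D d
  D → g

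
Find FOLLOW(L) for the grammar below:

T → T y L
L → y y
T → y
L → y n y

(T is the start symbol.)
To compute FOLLOW(L), find every occurrence of L on a right-hand side N → α L β: add FIRST(β) \ {ε}, and if β is empty or nullable also add FOLLOW(N). Iterate to a fixed point.

In T → T y L: L is at the end, add FOLLOW(T)

The FOLLOW sets referred to above (computed the same way, to a fixed point):
  FOLLOW(T) = { $, 'y' }

Taking the union: FOLLOW(L) = { $, 'y' }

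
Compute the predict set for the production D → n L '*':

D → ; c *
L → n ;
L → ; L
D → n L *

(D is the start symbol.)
PREDICT(D → n L '*') = (FIRST(RHS) \ {ε}) ∪ (FOLLOW(D) if ε ∈ FIRST(RHS), i.e. RHS ⇒* ε)
FIRST(n L '*') = { 'n' }
ε ∉ FIRST(n L '*'), so FOLLOW(D) is not added.
PREDICT(D → n L '*') = { 'n' }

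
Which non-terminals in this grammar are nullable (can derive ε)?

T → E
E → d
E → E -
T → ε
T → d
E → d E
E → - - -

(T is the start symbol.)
A non-terminal is nullable if it can derive ε (the empty string): either it has an ε-production, or it has a production whose right-hand side consists entirely of nullable non-terminals.

ε-productions: T → ε
So T is immediately nullable.
No further non-terminal can be added: every production for the remaining non-terminals contains a terminal or a non-nullable non-terminal.
Nullable = { 'T' }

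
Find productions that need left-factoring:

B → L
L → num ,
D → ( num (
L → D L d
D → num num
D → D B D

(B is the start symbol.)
No, left-factoring is not needed

Left-factoring is needed when two productions for the same non-terminal
share a common prefix on the right-hand side.

Productions for L:
  L → num ,
  L → D L d
Productions for D:
  D → ( num (
  D → num num
  D → D B D

No common prefixes found.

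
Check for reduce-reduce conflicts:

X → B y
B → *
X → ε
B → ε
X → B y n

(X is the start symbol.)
Yes — I0: [B → .] vs [X → .]

A reduce-reduce conflict occurs when an LR(0) state has two complete items [A → α .] and [B → β .] — both call for a reduction, and with no lookahead the parser cannot choose between them.

Augment with X' → X and build the canonical LR(0) collection (I0 = CLOSURE({[X' → . X]}), then GOTO on every symbol after a dot until no new states appear). It has 6 states:
  I0: { [B → . *], [B → .], [X → . B y n], [X → . B y], [X → .], [X' → . X] }  — shift, 2 reduces
  I1: { [B → * .] }  — reduce
  I2: { [X → B . y n], [X → B . y] }  — shift
  I3: { [X' → X .] }  — accept
  I4: { [X → B y . n], [X → B y .] }  — shift, reduce
  I5: { [X → B y n .] }  — reduce

I0 contains complete items [B → .], [X → .] — reduce-reduce conflict.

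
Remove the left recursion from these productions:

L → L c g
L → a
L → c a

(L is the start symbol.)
L is directly left-recursive. The standard transformation for
  A → A α₁ | ... | A α_m | β₁ | ... | β_n
is
  A  → β₁ A' | ... | β_n A'
  A' → α₁ A' | ... | α_m A' | ε

L → a becomes L → a L'
L → c a becomes L → c a L'
L → L c g becomes L' → c g L'
Add L' → ε

Resulting grammar:
L → a L'
L → c a L'
L' → c g L'
L' → ε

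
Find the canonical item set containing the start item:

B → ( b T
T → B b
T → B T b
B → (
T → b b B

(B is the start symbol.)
First, augment the grammar with B' → B
I₀ = CLOSURE({ [B' → . B] }):
  [B' → . B] has the dot before B: add [B → . ( b T], [B → . (]
No further items can be added.

I₀ = { [B → . ( b T], [B → . (], [B' → . B] }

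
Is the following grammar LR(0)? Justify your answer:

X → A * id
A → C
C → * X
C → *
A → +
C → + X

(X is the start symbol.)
No. Shift-reduce conflict between [C → * .] and [A → . +]

A grammar is LR(0) if no state in the canonical LR(0) collection has:
  - both a shift item (dot before a terminal) and a complete item (shift-reduce conflict), or
  - two or more complete items (reduce-reduce conflict; the accept item [X' → X .] counts as a complete item here).

Augment with X' → X and build the canonical LR(0) collection (I0 = CLOSURE({[X' → . X]}), then GOTO on every symbol after a dot until no new states appear). It has 10 states:
  I0: { [A → . +], [A → . C], [C → . * X], [C → . *], [C → . + X], [X → . A * id], [X' → . X] }  — shift
  I1: { [A → . +], [A → . C], [C → * . X], [C → * .], [C → . * X], [C → . *], [C → . + X], [X → . A * id] }  — shift, reduce
  I2: { [A → + .], [A → . +], [A → . C], [C → + . X], [C → . * X], [C → . *], [C → . + X], [X → . A * id] }  — shift, reduce
  I3: { [X → A . * id] }  — shift
  I4: { [A → C .] }  — reduce
  I5: { [X' → X .] }  — accept
  I6: { [X → A * . id] }  — shift
  I7: { [X → A * id .] }  — reduce
  I8: { [C → + X .] }  — reduce
  I9: { [C → * X .] }  — reduce

Conflict in state I1:
  Shift-reduce conflict between [C → * .] and [A → . +]
So the grammar is NOT LR(0).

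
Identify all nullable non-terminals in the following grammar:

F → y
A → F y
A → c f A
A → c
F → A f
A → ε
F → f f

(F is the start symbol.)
{ 'A' }

A non-terminal is nullable if it can derive ε (the empty string): either it has an ε-production, or it has a production whose right-hand side consists entirely of nullable non-terminals.

ε-productions: A → ε
So A is immediately nullable.
No further non-terminal can be added: every production for the remaining non-terminals contains a terminal or a non-nullable non-terminal.
Nullable = { 'A' }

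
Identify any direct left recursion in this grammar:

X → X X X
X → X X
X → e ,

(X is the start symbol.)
Direct left recursion occurs when N → N α for some non-terminal N (the right-hand side begins with the left-hand side itself).

X → X X X: LEFT RECURSIVE (starts with X)
X → X X: LEFT RECURSIVE (starts with X)
X → e ,: starts with e

The grammar has direct left recursion on: X.

Answer: Yes, X is left-recursive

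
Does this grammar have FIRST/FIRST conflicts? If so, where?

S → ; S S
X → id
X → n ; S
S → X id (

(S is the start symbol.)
FIRST sets of the non-terminals at (or reachable through a nullable prefix from) the front of some alternative:
  FIRST(X) = { 'id', 'n' }

Productions for S:
  S → ; S S: FIRST = { ';' }
  S → X id (: FIRST = { 'id', 'n' }
Productions for X:
  X → id: FIRST = { 'id' }
  X → n ; S: FIRST = { 'n' }

All alternatives of each non-terminal have pairwise disjoint FIRST sets.

Answer: No FIRST/FIRST conflicts.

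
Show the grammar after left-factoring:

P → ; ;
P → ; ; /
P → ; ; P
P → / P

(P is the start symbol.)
Left-factoring transforms A → αβ₁ | αβ₂ into A → αA' and A' → β₁ | β₂
(α is the longest common prefix among the alternatives). Repeat until
no nonterminal has two alternatives with a common prefix.

Round 1: P has alternatives sharing prefix '; ;'. Introduce P': P → ; ; P'
  Add: P' → ε
  Add: P' → /
  Add: P' → P

No remaining common prefixes — done.

Resulting grammar:
P → ; ; P'
P' → ε
P' → /
P' → P
P → / P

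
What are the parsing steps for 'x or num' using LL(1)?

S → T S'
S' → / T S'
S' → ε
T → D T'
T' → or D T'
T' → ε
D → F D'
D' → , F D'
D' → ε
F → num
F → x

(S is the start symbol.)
Stack is shown with the top on the left.

Stack           Input       Action
----------------------------------
S $             x or num $  output S → T S'
T S' $          x or num $  output T → D T'
D T' S' $       x or num $  output D → F D'
F D' T' S' $    x or num $  output F → x
x D' T' S' $    x or num $  match 'x'
D' T' S' $      or num $    output D' → ε
T' S' $         or num $    output T' → or D T'
or D T' S' $    or num $    match 'or'
D T' S' $       num $       output D → F D'
F D' T' S' $    num $       output F → num
num D' T' S' $  num $       match 'num'
D' T' S' $      $           output D' → ε
T' S' $         $           output T' → ε
S' $            $           output S' → ε
$               $           accept

The string is accepted.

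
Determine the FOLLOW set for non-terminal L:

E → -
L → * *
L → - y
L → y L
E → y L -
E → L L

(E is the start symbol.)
In L → y L: L is at the end; this adds FOLLOW(L) to itself — nothing new
In E → y L -: L is followed by '-', add FIRST('-') \ {ε} = { '-' }
In E → L L: L is followed by L, add FIRST(L) \ {ε} = { '*', '-', 'y' }
In E → L L: L is at the end, add FOLLOW(E)

The FOLLOW sets referred to above (computed the same way, to a fixed point):
  FOLLOW(E) = { $ }

Taking the union: FOLLOW(L) = { $, '*', '-', 'y' }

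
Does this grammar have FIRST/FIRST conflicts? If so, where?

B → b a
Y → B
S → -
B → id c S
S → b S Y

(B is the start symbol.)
A FIRST/FIRST conflict occurs when two productions N → α and N → β for the same non-terminal have FIRST(α) ∩ FIRST(β) ≠ ∅ (with ε ∈ FIRST of a nullable right-hand side, so two nullable alternatives also conflict).

Productions for B:
  B → b a: FIRST = { 'b' }
  B → id c S: FIRST = { 'id' }
Productions for S:
  S → -: FIRST = { '-' }
  S → b S Y: FIRST = { 'b' }
Y has only one production, so no FIRST/FIRST conflict is possible there.

All alternatives of each non-terminal have pairwise disjoint FIRST sets.

Answer: No FIRST/FIRST conflicts.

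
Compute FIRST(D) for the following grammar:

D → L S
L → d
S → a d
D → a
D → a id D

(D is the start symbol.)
{ 'a', 'd' }

To compute FIRST(D), examine every production with D on the left-hand side, reading each right-hand side left to right until a non-nullable symbol is reached.

FIRST sets of the other non-terminals involved (by the same procedure, iterated to a fixed point):
  FIRST(L) = { 'd' }

From D → L S:
  - L is a non-terminal: add FIRST(L) \ {ε} = { 'd' }
    L is not nullable, so stop
From D → a:
  - a is a terminal: add 'a' and stop
From D → a id D:
  - a is a terminal: add 'a' and stop

Collecting: FIRST(D) = { 'a', 'd' }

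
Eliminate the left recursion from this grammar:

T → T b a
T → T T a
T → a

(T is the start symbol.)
T is directly left-recursive. The standard transformation for
  A → A α₁ | ... | A α_m | β₁ | ... | β_n
is
  A  → β₁ A' | ... | β_n A'
  A' → α₁ A' | ... | α_m A' | ε

T → a becomes T → a T'
T → T b a becomes T' → b a T'
T → T T a becomes T' → T a T'
Add T' → ε

Resulting grammar:
T → a T'
T' → b a T'
T' → T a T'
T' → ε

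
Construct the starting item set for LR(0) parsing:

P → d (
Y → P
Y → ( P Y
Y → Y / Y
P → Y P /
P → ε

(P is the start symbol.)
{ [P → . Y P /], [P → . d (], [P → .], [P' → . P], [Y → . ( P Y], [Y → . P], [Y → . Y / Y] }

First, augment the grammar with P' → P
I₀ = CLOSURE({ [P' → . P] }):
  [P' → . P] has the dot before P: add [P → . d (], [P → . Y P /], [P → .]
  [P → . Y P /] has the dot before Y: add [Y → . P], [Y → . ( P Y], [Y → . Y / Y]
No further items can be added.

I₀ = { [P → . Y P /], [P → . d (], [P → .], [P' → . P], [Y → . ( P Y], [Y → . P], [Y → . Y / Y] }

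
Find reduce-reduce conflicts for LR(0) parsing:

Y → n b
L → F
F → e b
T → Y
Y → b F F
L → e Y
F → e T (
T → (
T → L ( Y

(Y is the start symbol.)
Yes — I14: [L → e Y .] vs [T → Y .]

A reduce-reduce conflict occurs when an LR(0) state has two complete items [A → α .] and [B → β .] — both call for a reduction, and with no lookahead the parser cannot choose between them.

Augment with Y' → Y and build the canonical LR(0) collection (I0 = CLOSURE({[Y' → . Y]}), then GOTO on every symbol after a dot until no new states appear). It has 19 states:
  I0: { [Y → . b F F], [Y → . n b], [Y' → . Y] }  — shift
  I1: { [Y' → Y .] }  — accept
  I2: { [F → . e T (], [F → . e b], [Y → b . F F] }  — shift
  I3: { [Y → n . b] }  — shift
  I4: { [Y → n b .] }  — reduce
  I5: { [F → . e T (], [F → . e b], [Y → b F . F] }  — shift
  I6: { [F → . e T (], [F → . e b], [F → e . T (], [F → e . b], [L → . F], [L → . e Y], [T → . (], [T → . L ( Y], [T → . Y], [Y → . b F F], [Y → . n b] }  — shift
  I7: { [T → ( .] }  — reduce
  I8: { [L → F .] }  — reduce
  I9: { [T → L . ( Y] }  — shift
  I10: { [F → e T . (] }  — shift
  I11: { [T → Y .] }  — reduce
  I12: { [F → . e T (], [F → . e b], [F → e b .], [Y → b . F F] }  — shift, reduce
  I13: { [F → . e T (], [F → . e b], [F → e . T (], [F → e . b], [L → . F], [L → . e Y], [L → e . Y], [T → . (], [T → . L ( Y], [T → . Y], [Y → . b F F], [Y → . n b] }  — shift
  I14: { [L → e Y .], [T → Y .] }  — 2 reduces
  I15: { [F → e T ( .] }  — reduce
  I16: { [T → L ( . Y], [Y → . b F F], [Y → . n b] }  — shift
  I17: { [T → L ( Y .] }  — reduce
  I18: { [Y → b F F .] }  — reduce

I14 contains complete items [L → e Y .], [T → Y .] — reduce-reduce conflict.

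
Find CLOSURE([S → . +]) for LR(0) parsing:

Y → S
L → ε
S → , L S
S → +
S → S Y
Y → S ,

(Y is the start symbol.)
{ [S → . +] }

To compute CLOSURE, for each item [A → α.Bβ] where B is a non-terminal, add [B → .γ] for all productions B → γ; repeat for the newly added items until nothing changes.

Start with: [S → . +]
The dot precedes the terminal '+', so nothing is added.

CLOSURE = { [S → . +] }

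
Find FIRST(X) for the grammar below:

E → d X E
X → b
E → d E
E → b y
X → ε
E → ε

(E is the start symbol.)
From X → b:
  - b is a terminal: add 'b' and stop
From X → ε:
  - ε-production, so ε ∈ FIRST(X)

Collecting: FIRST(X) = { 'b', ε }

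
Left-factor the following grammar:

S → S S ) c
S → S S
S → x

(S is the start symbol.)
Left-factoring transforms A → αβ₁ | αβ₂ into A → αA' and A' → β₁ | β₂
(α is the longest common prefix among the alternatives). Repeat until
no nonterminal has two alternatives with a common prefix.

Round 1: S has alternatives sharing prefix 'S S'. Introduce S': S → S S S'
  Add: S' → ) c
  Add: S' → ε

No remaining common prefixes — done.

Resulting grammar:
S → S S S'
S' → ) c
S' → ε
S → x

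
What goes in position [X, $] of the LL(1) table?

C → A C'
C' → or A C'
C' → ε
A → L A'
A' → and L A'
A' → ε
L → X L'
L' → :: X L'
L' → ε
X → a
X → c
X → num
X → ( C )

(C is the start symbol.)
To find M[X, $], we find productions for X where $ is in the predict set (PREDICT(N → α) = (FIRST(α) \ {ε}) ∪ (FOLLOW(N) if α ⇒* ε)).

X → a: PREDICT = { 'a' }
X → c: PREDICT = { 'c' }
X → num: PREDICT = { 'num' }
X → ( C ): PREDICT = { '(' }

M[X, $] is empty (no production applies)

Answer: Empty (error entry)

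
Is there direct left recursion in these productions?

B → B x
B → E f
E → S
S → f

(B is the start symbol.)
Yes, B is left-recursive

Direct left recursion occurs when N → N α for some non-terminal N (the right-hand side begins with the left-hand side itself).

B → B x: LEFT RECURSIVE (starts with B)
B → E f: starts with E
E → S: starts with S
S → f: starts with f

The grammar has direct left recursion on: B.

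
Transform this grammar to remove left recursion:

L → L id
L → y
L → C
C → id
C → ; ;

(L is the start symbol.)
L → y L'
L → C L'
L' → id L'
L' → ε
C → id
C → ; ;

L is directly left-recursive. The standard transformation for
  A → A α₁ | ... | A α_m | β₁ | ... | β_n
is
  A  → β₁ A' | ... | β_n A'
  A' → α₁ A' | ... | α_m A' | ε

L → y becomes L → y L'
L → C becomes L → C L'
L → L id becomes L' → id L'
Add L' → ε

Productions for other non-terminals are unchanged:
  C → id
  C → ; ;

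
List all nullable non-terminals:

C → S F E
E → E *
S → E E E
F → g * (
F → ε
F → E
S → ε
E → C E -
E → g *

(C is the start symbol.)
ε-productions: F → ε, S → ε
So F, S are immediately nullable.
No further non-terminal can be added: every production for the remaining non-terminals contains a terminal or a non-nullable non-terminal.
Nullable = { 'F', 'S' }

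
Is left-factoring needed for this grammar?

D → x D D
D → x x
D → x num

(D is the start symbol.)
Yes, D has productions with common prefix 'x'

Left-factoring is needed when two productions for the same non-terminal
share a common prefix on the right-hand side.

Productions for D:
  D → x D D
  D → x x
  D → x num

Found common prefix 'x' in productions for D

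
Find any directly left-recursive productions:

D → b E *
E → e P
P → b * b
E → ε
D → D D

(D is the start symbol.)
Yes, D is left-recursive

Direct left recursion occurs when N → N α for some non-terminal N (the right-hand side begins with the left-hand side itself).

D → b E *: starts with b
E → e P: starts with e
P → b * b: starts with b
E → ε: starts with ε
D → D D: LEFT RECURSIVE (starts with D)

The grammar has direct left recursion on: D.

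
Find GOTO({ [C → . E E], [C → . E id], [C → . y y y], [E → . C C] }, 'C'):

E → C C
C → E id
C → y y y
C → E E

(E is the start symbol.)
{ [C → . E E], [C → . E id], [C → . y y y], [E → . C C], [E → C . C] }

GOTO(I, 'C') = CLOSURE({ [A → αX.β] : [A → α.Xβ] ∈ I, X = 'C' })

Items with dot before 'C', with the dot advanced:
  [E → . C C] → [E → C . C]
Closure of the advanced items:
  [E → C . C] has the dot before C: add [C → . E id], [C → . y y y], [C → . E E]
  [C → . E id] has the dot before E: add [E → . C C]

GOTO = { [C → . E E], [C → . E id], [C → . y y y], [E → . C C], [E → C . C] }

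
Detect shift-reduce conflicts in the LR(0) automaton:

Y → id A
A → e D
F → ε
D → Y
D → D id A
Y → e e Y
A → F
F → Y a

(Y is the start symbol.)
Yes — I3: [F → .] vs [A → . e D]; I8: [A → e D .] vs [D → D . id A]; I12: [F → .] vs [A → . e D]

A shift-reduce conflict occurs when an LR(0) state has both:
  - a complete (reduce) item [A → α .] (dot at the end), and
  - a shift item [B → β . c γ] (dot before a terminal).

Augment with Y' → Y and build the canonical LR(0) collection (I0 = CLOSURE({[Y' → . Y]}), then GOTO on every symbol after a dot until no new states appear). It has 16 states:
  I0: { [Y → . e e Y], [Y → . id A], [Y' → . Y] }  — shift
  I1: { [Y' → Y .] }  — accept
  I2: { [Y → e . e Y] }  — shift
  I3: { [A → . F], [A → . e D], [F → . Y a], [F → .], [Y → . e e Y], [Y → . id A], [Y → id . A] }  — shift, reduce
  I4: { [Y → id A .] }  — reduce
  I5: { [A → F .] }  — reduce
  I6: { [F → Y . a] }  — shift
  I7: { [A → e . D], [D → . D id A], [D → . Y], [Y → . e e Y], [Y → . id A], [Y → e . e Y] }  — shift
  I8: { [A → e D .], [D → D . id A] }  — shift, reduce
  I9: { [D → Y .] }  — reduce
  I10: { [Y → . e e Y], [Y → . id A], [Y → e . e Y], [Y → e e . Y] }  — shift
  I11: { [Y → e e Y .] }  — reduce
  I12: { [A → . F], [A → . e D], [D → D id . A], [F → . Y a], [F → .], [Y → . e e Y], [Y → . id A] }  — shift, reduce
  I13: { [D → D id A .] }  — reduce
  I14: { [F → Y a .] }  — reduce
  I15: { [Y → . e e Y], [Y → . id A], [Y → e e . Y] }  — shift

I3 contains reduce item [F → .] and shift items [A → . e D], [Y → . e e Y], [Y → . id A] — shift-reduce conflict.
I8 contains reduce item [A → e D .] and shift item [D → D . id A] — shift-reduce conflict.
I12 contains reduce item [F → .] and shift items [A → . e D], [Y → . e e Y], [Y → . id A] — shift-reduce conflict.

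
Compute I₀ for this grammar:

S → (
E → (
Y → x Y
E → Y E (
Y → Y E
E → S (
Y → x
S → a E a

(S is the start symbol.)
First, augment the grammar with S' → S
I₀ = CLOSURE({ [S' → . S] }):
  [S' → . S] has the dot before S: add [S → . (], [S → . a E a]
No further items can be added.

I₀ = { [S → . (], [S → . a E a], [S' → . S] }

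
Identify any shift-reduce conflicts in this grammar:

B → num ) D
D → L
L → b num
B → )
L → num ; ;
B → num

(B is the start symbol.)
Yes — I3: [B → num .] vs [B → num . ) D]

A shift-reduce conflict occurs when an LR(0) state has both:
  - a complete (reduce) item [A → α .] (dot at the end), and
  - a shift item [B → β . c γ] (dot before a terminal).

Augment with B' → B and build the canonical LR(0) collection (I0 = CLOSURE({[B' → . B]}), then GOTO on every symbol after a dot until no new states appear). It has 12 states:
  I0: { [B → . )], [B → . num ) D], [B → . num], [B' → . B] }  — shift
  I1: { [B → ) .] }  — reduce
  I2: { [B' → B .] }  — accept
  I3: { [B → num . ) D], [B → num .] }  — shift, reduce
  I4: { [B → num ) . D], [D → . L], [L → . b num], [L → . num ; ;] }  — shift
  I5: { [B → num ) D .] }  — reduce
  I6: { [D → L .] }  — reduce
  I7: { [L → b . num] }  — shift
  I8: { [L → num . ; ;] }  — shift
  I9: { [L → num ; . ;] }  — shift
  I10: { [L → num ; ; .] }  — reduce
  I11: { [L → b num .] }  — reduce

I3 contains reduce item [B → num .] and shift item [B → num . ) D] — shift-reduce conflict.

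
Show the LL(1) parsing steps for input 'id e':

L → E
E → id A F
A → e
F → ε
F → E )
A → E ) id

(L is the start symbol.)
Stack is shown with the top on the left.

Stack     Input   Action
------------------------
L $       id e $  output L → E
E $       id e $  output E → id A F
id A F $  id e $  match 'id'
A F $     e $     output A → e
e F $     e $     match 'e'
F $       $       output F → ε
$         $       accept

The string is accepted.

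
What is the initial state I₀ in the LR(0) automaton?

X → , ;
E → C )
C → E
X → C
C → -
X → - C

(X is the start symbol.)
{ [C → . -], [C → . E], [E → . C )], [X → . , ;], [X → . - C], [X → . C], [X' → . X] }

First, augment the grammar with X' → X
I₀ = CLOSURE({ [X' → . X] }):
  [X' → . X] has the dot before X: add [X → . , ;], [X → . C], [X → . - C]
  [X → . C] has the dot before C: add [C → . E], [C → . -]
  [C → . E] has the dot before E: add [E → . C )]
No further items can be added.

I₀ = { [C → . -], [C → . E], [E → . C )], [X → . , ;], [X → . - C], [X → . C], [X' → . X] }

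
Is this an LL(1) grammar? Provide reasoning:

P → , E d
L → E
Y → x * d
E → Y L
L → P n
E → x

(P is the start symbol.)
No. Predict set conflict for E: { 'x' }

A grammar is LL(1) if for each non-terminal N with multiple productions, the predict sets of those productions are pairwise disjoint, where PREDICT(N → α) = (FIRST(α) \ {ε}) ∪ (FOLLOW(N) if α ⇒* ε).

Relevant sets:
  FIRST(E) = { 'x' }
  FIRST(P) = { ',' }
  FIRST(Y) = { 'x' }

For L:
  PREDICT(L → E) = { 'x' }
  PREDICT(L → P n) = { ',' }
For E:
  PREDICT(E → Y L) = { 'x' }
  PREDICT(E → x) = { 'x' }
P, Y have a single production, so nothing to check there.

Conflict found: Predict set conflict for E: { 'x' }
The grammar is NOT LL(1).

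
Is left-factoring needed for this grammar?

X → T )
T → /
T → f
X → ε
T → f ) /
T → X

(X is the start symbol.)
Left-factoring is needed when two productions for the same non-terminal
share a common prefix on the right-hand side.

Productions for X:
  X → T )
  X → ε
Productions for T:
  T → /
  T → f
  T → f ) /
  T → X

Found common prefix 'f' in productions for T

Answer: Yes, T has productions with common prefix 'f'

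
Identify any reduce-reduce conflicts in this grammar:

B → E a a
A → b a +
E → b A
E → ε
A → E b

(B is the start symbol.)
No reduce-reduce conflicts

A reduce-reduce conflict occurs when an LR(0) state has two complete items [A → α .] and [B → β .] — both call for a reduction, and with no lookahead the parser cannot choose between them.

Augment with B' → B and build the canonical LR(0) collection (I0 = CLOSURE({[B' → . B]}), then GOTO on every symbol after a dot until no new states appear). It has 12 states:
  I0: { [B → . E a a], [B' → . B], [E → . b A], [E → .] }  — shift, reduce
  I1: { [B' → B .] }  — accept
  I2: { [B → E . a a] }  — shift
  I3: { [A → . E b], [A → . b a +], [E → . b A], [E → .], [E → b . A] }  — shift, reduce
  I4: { [E → b A .] }  — reduce
  I5: { [A → E . b] }  — shift
  I6: { [A → . E b], [A → . b a +], [A → b . a +], [E → . b A], [E → .], [E → b . A] }  — shift, reduce
  I7: { [A → b a . +] }  — shift
  I8: { [A → b a + .] }  — reduce
  I9: { [A → E b .] }  — reduce
  I10: { [B → E a . a] }  — shift
  I11: { [B → E a a .] }  — reduce

No state contains more than one complete item.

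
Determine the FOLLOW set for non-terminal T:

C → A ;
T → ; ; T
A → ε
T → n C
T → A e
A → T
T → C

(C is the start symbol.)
{ ';', 'e' }

To compute FOLLOW(T), find every occurrence of T on a right-hand side N → α T β: add FIRST(β) \ {ε}, and if β is empty or nullable also add FOLLOW(N). Iterate to a fixed point.

In T → ; ; T: T is at the end; this adds FOLLOW(T) to itself — nothing new
In A → T: T is at the end, add FOLLOW(A)

The FOLLOW sets referred to above (computed the same way, to a fixed point):
  FOLLOW(A) = { ';', 'e' }

Taking the union: FOLLOW(T) = { ';', 'e' }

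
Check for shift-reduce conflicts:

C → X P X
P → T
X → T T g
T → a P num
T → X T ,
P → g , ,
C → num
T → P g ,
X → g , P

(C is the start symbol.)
Yes — I3: [P → T .] vs [P → . g , ,]; I10: [X → g , P .] vs [T → P . g ,]; I12: [P → T .] vs [P → . g , ,]; I14: [P → T .] vs [P → . g , ,]; I15: [X → T T g .] vs [P → g . , ,]; I21: [C → X P X .] vs [P → . g , ,]; I23: [T → P g , .] vs [P → . g , ,]

A shift-reduce conflict occurs when an LR(0) state has both:
  - a complete (reduce) item [A → α .] (dot at the end), and
  - a shift item [B → β . c γ] (dot before a terminal).

Augment with C' → C and build the canonical LR(0) collection (I0 = CLOSURE({[C' → . C]}), then GOTO on every symbol after a dot until no new states appear). It has 24 states:
  I0: { [C → . X P X], [C → . num], [C' → . C], [P → . T], [P → . g , ,], [T → . P g ,], [T → . X T ,], [T → . a P num], [X → . T T g], [X → . g , P] }  — shift
  I1: { [C' → C .] }  — accept
  I2: { [T → P . g ,] }  — shift
  I3: { [P → . T], [P → . g , ,], [P → T .], [T → . P g ,], [T → . X T ,], [T → . a P num], [X → . T T g], [X → . g , P], [X → T . T g] }  — shift, reduce
  I4: { [C → X . P X], [P → . T], [P → . g , ,], [T → . P g ,], [T → . X T ,], [T → . a P num], [T → X . T ,], [X → . T T g], [X → . g , P] }  — shift
  I5: { [P → . T], [P → . g , ,], [T → . P g ,], [T → . X T ,], [T → . a P num], [T → a . P num], [X → . T T g], [X → . g , P] }  — shift
  I6: { [P → g . , ,], [X → g . , P] }  — shift
  I7: { [C → num .] }  — reduce
  I8: { [P → . T], [P → . g , ,], [P → g , . ,], [T → . P g ,], [T → . X T ,], [T → . a P num], [X → . T T g], [X → . g , P], [X → g , . P] }  — shift
  I9: { [P → g , , .] }  — reduce
  I10: { [T → P . g ,], [X → g , P .] }  — shift, reduce
  I11: { [P → . T], [P → . g , ,], [T → . P g ,], [T → . X T ,], [T → . a P num], [T → X . T ,], [X → . T T g], [X → . g , P] }  — shift
  I12: { [P → . T], [P → . g , ,], [P → T .], [T → . P g ,], [T → . X T ,], [T → . a P num], [T → X T . ,], [X → . T T g], [X → . g , P], [X → T . T g] }  — shift, reduce
  I13: { [T → X T , .] }  — reduce
  I14: { [P → . T], [P → . g , ,], [P → T .], [T → . P g ,], [T → . X T ,], [T → . a P num], [X → . T T g], [X → . g , P], [X → T . T g], [X → T T . g] }  — shift, reduce
  I15: { [P → g . , ,], [X → T T g .], [X → g . , P] }  — shift, reduce
  I16: { [T → P g . ,] }  — shift
  I17: { [T → P g , .] }  — reduce
  I18: { [T → P . g ,], [T → a P . num] }  — shift
  I19: { [T → a P num .] }  — reduce
  I20: { [C → X P . X], [P → . T], [P → . g , ,], [T → . P g ,], [T → . X T ,], [T → . a P num], [T → P . g ,], [X → . T T g], [X → . g , P] }  — shift
  I21: { [C → X P X .], [P → . T], [P → . g , ,], [T → . P g ,], [T → . X T ,], [T → . a P num], [T → X . T ,], [X → . T T g], [X → . g , P] }  — shift, reduce
  I22: { [P → g . , ,], [T → P g . ,], [X → g . , P] }  — shift
  I23: { [P → . T], [P → . g , ,], [P → g , . ,], [T → . P g ,], [T → . X T ,], [T → . a P num], [T → P g , .], [X → . T T g], [X → . g , P], [X → g , . P] }  — shift, reduce

I3 contains reduce item [P → T .] and shift items [P → . g , ,], [T → . a P num], [X → . g , P] — shift-reduce conflict.
I10 contains reduce item [X → g , P .] and shift item [T → P . g ,] — shift-reduce conflict.
I12 contains reduce item [P → T .] and shift items [P → . g , ,], [T → X T . ,], [T → . a P num], [X → . g , P] — shift-reduce conflict.
I14 contains reduce item [P → T .] and shift items [P → . g , ,], [T → . a P num], [X → T T . g], [X → . g , P] — shift-reduce conflict.
I15 contains reduce item [X → T T g .] and shift items [P → g . , ,], [X → g . , P] — shift-reduce conflict.
I21 contains reduce item [C → X P X .] and shift items [P → . g , ,], [T → . a P num], [X → . g , P] — shift-reduce conflict.
I23 contains reduce item [T → P g , .] and shift items [P → . g , ,], [P → g , . ,], [T → . a P num], [X → . g , P] — shift-reduce conflict.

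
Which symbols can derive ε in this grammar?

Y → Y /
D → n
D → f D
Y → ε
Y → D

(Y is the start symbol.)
{ 'Y' }

A non-terminal is nullable if it can derive ε (the empty string): either it has an ε-production, or it has a production whose right-hand side consists entirely of nullable non-terminals.

ε-productions: Y → ε
So Y is immediately nullable.
No further non-terminal can be added: every production for the remaining non-terminals contains a terminal or a non-nullable non-terminal.
Nullable = { 'Y' }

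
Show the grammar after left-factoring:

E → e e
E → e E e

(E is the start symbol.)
E → e E'
E' → e
E' → E e

Left-factoring transforms A → αβ₁ | αβ₂ into A → αA' and A' → β₁ | β₂
(α is the longest common prefix among the alternatives). Repeat until
no nonterminal has two alternatives with a common prefix.

Round 1: E has alternatives sharing prefix 'e'. Introduce E': E → e E'
  Add: E' → e
  Add: E' → E e

No remaining common prefixes — done.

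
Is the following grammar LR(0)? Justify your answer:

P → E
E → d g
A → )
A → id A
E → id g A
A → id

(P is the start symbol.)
A grammar is LR(0) if no state in the canonical LR(0) collection has:
  - both a shift item (dot before a terminal) and a complete item (shift-reduce conflict), or
  - two or more complete items (reduce-reduce conflict; the accept item [P' → P .] counts as a complete item here).

Augment with P' → P and build the canonical LR(0) collection (I0 = CLOSURE({[P' → . P]}), then GOTO on every symbol after a dot until no new states appear). It has 11 states:
  I0: { [E → . d g], [E → . id g A], [P → . E], [P' → . P] }  — shift
  I1: { [P → E .] }  — reduce
  I2: { [P' → P .] }  — accept
  I3: { [E → d . g] }  — shift
  I4: { [E → id . g A] }  — shift
  I5: { [A → . )], [A → . id A], [A → . id], [E → id g . A] }  — shift
  I6: { [A → ) .] }  — reduce
  I7: { [E → id g A .] }  — reduce
  I8: { [A → . )], [A → . id A], [A → . id], [A → id . A], [A → id .] }  — shift, reduce
  I9: { [A → id A .] }  — reduce
  I10: { [E → d g .] }  — reduce

Conflict in state I8:
  Shift-reduce conflict between [A → id .] and [A → . )]
So the grammar is NOT LR(0).

Answer: No. Shift-reduce conflict between [A → id .] and [A → . )]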